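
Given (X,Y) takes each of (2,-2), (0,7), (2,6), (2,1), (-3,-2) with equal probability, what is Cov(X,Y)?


E[X]=3/5, E[Y]=2, E[XY]=16/5
Cov(X,Y) = E[XY] - E[X]E[Y] = 16/5 - 3/5*2 = 2

2


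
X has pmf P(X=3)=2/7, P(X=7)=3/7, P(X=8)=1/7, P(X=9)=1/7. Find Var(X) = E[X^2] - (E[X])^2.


E[X] = 44/7, E[X^2] = 310/7
Var(X) = E[X^2] - (E[X])^2 = 310/7 - (44/7)^2 = 234/49

234/49


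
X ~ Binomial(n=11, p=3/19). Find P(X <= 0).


P(X<=0) = P(X=0)
= 17592186044416/116490258898219
= 17592186044416/116490258898219

17592186044416/116490258898219


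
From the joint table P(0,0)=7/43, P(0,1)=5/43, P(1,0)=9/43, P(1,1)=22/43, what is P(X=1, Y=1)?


Read from table: P(X=1, Y=1) = 22/43

22/43


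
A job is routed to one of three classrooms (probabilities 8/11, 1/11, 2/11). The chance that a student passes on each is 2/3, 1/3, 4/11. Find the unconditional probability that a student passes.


P(A) = P(A|B1)P(B1) + P(A|B2)P(B2) + P(A|B3)P(B3)
= 2/3*8/11 + 1/3*1/11 + 4/11*2/11
= 16/33 + 1/33 + 8/121 = 211/363

211/363


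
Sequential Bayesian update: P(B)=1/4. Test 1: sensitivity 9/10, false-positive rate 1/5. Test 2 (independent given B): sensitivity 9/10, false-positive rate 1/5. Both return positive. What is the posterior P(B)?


After test 1: P(+) = 9/10*1/4 + 1/5*3/4 = 3/8
P(B|+) = (9/40)/(3/8) = 3/5
After test 2 (use post1 as new prior): P(+) = 9/10*3/5 + 1/5*2/5 = 31/50
P(B|+,+) = (27/50)/(31/50) = 27/31

27/31


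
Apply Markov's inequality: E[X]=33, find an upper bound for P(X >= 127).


Markov: P(X >= a) <= E[X]/a
P(X >= 127) <= 33/127

33/127


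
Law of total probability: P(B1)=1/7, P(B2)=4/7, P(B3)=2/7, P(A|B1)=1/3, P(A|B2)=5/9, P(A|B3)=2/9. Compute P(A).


P(A) = P(A|B1)P(B1) + P(A|B2)P(B2) + P(A|B3)P(B3)
= 1/3*1/7 + 5/9*4/7 + 2/9*2/7
= 1/21 + 20/63 + 4/63 = 3/7

3/7


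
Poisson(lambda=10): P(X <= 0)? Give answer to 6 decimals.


P(X<=0) = e^(-10)*10^0/0!
≈ 0.0000453999
≈ 0.000045

0.000045


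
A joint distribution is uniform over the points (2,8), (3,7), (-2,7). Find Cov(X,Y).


E[X]=1, E[Y]=22/3, E[XY]=23/3
Cov(X,Y) = E[XY] - E[X]E[Y] = 23/3 - 1*22/3 = 1/3

1/3


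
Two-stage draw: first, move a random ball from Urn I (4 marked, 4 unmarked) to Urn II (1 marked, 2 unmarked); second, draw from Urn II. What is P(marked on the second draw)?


P(transfer marked) = 4/8 = 1/2; P(transfer unmarked) = 1/2
If marked transferred: Urn II has 2 marked of 4, so P(marked|marked moved) = 1/2
If unmarked transferred: Urn II has 1 marked of 4, so P(marked|unmarked moved) = 1/4
By total probability: P(marked) = 1/2*1/2 + 1/2*1/4 = 3/8

3/8


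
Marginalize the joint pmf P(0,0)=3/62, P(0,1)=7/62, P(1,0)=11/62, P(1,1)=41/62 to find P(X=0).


P(X=0) = P(0,0)+P(0,1) = 3/62 + 7/62 = 10/62 = 5/31

5/31


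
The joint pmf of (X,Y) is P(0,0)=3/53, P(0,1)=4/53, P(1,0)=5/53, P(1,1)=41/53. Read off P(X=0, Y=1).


Read from table: P(X=0, Y=1) = 4/53

4/53


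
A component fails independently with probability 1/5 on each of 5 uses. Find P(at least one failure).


P(at least one) = 1 - P(none)
P(none) = (1 - 1/5)^5 = (4/5)^5 = 1024/3125
P(at least one) = 1 - 1024/3125 = 2101/3125

2101/3125


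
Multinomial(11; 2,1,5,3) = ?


11! = 39916800
Denominator: 2!=2 * 1!=1 * 5!=120 * 3!=6
Coefficient = 39916800 / 1440 = 27720

27720


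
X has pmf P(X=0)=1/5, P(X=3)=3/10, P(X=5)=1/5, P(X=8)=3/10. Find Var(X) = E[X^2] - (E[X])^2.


E[X] = 43/10, E[X^2] = 269/10
Var(X) = E[X^2] - (E[X])^2 = 269/10 - (43/10)^2 = 841/100

841/100


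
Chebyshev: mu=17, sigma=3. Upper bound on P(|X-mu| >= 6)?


k = 6/3 = 2
Chebyshev: P(|X-mu| >= k*sigma) <= 1/k^2 = 1/2^2 = 1/4

1/4


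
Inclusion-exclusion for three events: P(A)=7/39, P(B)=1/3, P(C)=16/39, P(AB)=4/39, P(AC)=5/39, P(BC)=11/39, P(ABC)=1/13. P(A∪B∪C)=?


P(A∪B∪C) = P(A)+P(B)+P(C) - P(AB)-P(AC)-P(BC) + P(ABC)
= 7/39+1/3+16/39 - 4/39-5/39-11/39 + 1/13
= 19/39

19/39


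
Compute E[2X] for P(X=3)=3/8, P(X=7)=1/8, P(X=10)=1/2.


E[2X] = sum(g(x)*P(x))
= 6*3/8 + 14*1/8 + 20*1/2
= 14

14


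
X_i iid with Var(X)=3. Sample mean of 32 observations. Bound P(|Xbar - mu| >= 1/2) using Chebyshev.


Var(Xbar) = Var(X)/n = 3/32
Chebyshev: P(|Xbar-mu| >= 1/2) <= Var(Xbar)/(1/2)^2 = (3/32)/(1/4) = 3/8

3/8


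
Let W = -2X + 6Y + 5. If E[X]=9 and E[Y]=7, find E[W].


E[-2X + 6Y + 5] = -2*E[X] + 6*E[Y] + 5
= (-2)*(9) + (6)*(7) + (5)
= -18 + 42 + 5 = 29

29


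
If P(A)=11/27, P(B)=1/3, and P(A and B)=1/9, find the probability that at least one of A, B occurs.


P(A∪B) = P(A) + P(B) - P(A∩B)
= 11/27 + 1/3 - 1/9 = 17/27

17/27


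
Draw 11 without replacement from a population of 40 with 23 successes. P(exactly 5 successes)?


P(X=5) = C(23,5)*C(17,6) / C(40,11)
= 33649*12376 / 2311801440
= 416440024/2311801440 = 12397/68820

12397/68820


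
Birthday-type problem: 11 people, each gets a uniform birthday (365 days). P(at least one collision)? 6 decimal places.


P(all different) = prod((365-i)/365 for i=0..10) = 0.858859
P(at least one match) = 1 - 0.858859 = 0.141141

0.141141


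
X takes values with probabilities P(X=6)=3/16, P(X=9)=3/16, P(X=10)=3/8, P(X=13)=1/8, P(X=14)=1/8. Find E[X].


E[X] = sum(x * P(x))
= 6*3/16 + 9*3/16 + 10*3/8 + 13*1/8 + 14*1/8
= 159/16

159/16


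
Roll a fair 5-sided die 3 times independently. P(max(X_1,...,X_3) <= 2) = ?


P(max <= 2) = P(all X_i <= 2) = (P(X_1 <= 2))^3
= (2/5)^3 = 8/125

8/125


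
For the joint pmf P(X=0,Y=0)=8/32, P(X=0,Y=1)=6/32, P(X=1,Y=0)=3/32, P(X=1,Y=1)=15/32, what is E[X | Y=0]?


P(Y=0) = 11/32
E[X|Y=0] = (0*8 + 1*3)/11 = 3/11

3/11


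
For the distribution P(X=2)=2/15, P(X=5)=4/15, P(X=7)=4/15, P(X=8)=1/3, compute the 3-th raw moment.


E[X^3] = sum(x^3 * P(x))
= 8*2/15 + 125*4/15 + 343*4/15 + 512*1/3
= 4448/15

4448/15


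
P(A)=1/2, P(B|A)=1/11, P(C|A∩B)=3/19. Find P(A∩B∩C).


P(A∩B∩C) = P(A) * P(B|A) * P(C|A∩B)
= 1/2 * 1/11 * 3/19
= 1/22 * 3/19 = 3/418

3/418


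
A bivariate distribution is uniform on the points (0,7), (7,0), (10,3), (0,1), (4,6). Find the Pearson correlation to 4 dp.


Cov(X,Y) = -3.4800, Var(X) = 15.3600, Var(Y) = 7.4400
rho = Cov/(sqrt(VarX)*sqrt(VarY)) = -0.3255

-0.3255


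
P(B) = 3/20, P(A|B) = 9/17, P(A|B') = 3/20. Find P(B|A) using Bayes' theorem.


P(A) = P(A|B)P(B) + P(A|B')P(B') = 9/17*3/20 + 3/20*17/20 = 1407/6800
P(B|A) = P(A|B)P(B)/P(A) = (27/340)/(1407/6800) = 180/469

180/469


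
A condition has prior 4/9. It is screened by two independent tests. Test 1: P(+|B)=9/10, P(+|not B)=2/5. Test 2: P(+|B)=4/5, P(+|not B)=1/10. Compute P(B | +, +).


After test 1: P(+) = 9/10*4/9 + 2/5*5/9 = 28/45
P(B|+) = (2/5)/(28/45) = 9/14
After test 2 (use post1 as new prior): P(+) = 4/5*9/14 + 1/10*5/14 = 11/20
P(B|+,+) = (18/35)/(11/20) = 72/77

72/77


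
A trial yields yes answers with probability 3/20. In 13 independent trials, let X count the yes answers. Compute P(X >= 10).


P(X>=10) = P(X=10) + P(X=11) + P(X=12) + P(X=13)
= 41485406391/40960000000000000 + 1996623837/40960000000000000 + 117448461/81920000000000000 + 1594323/81920000000000000
= 2177077581/2048000000000000

2177077581/2048000000000000


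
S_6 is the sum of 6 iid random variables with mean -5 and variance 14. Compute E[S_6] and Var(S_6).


E[S_n] = n*mu = 6*-5 = -30
Var(S_n) = n*sigma^2 = 6*14 = 84

E[S_6]=-30, Var(S_6)=84


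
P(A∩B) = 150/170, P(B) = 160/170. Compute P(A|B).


P(A|B) = P(A∩B)/P(B) = (150/170)/(160/170) = 150/160 = 15/16

15/16


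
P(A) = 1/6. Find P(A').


P(A') = 1 - P(A) = 1 - 1/6 = 5/6

5/6


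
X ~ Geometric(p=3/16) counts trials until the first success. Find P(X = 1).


P(X=1) = (1-p)^0 * p = (13/16)^0 * 3/16
= 1 * 3/16 = 3/16

3/16


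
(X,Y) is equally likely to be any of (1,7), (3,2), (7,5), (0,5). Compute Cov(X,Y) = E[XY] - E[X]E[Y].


E[X]=11/4, E[Y]=19/4, E[XY]=12
Cov(X,Y) = E[XY] - E[X]E[Y] = 12 - 11/4*19/4 = -17/16

-17/16


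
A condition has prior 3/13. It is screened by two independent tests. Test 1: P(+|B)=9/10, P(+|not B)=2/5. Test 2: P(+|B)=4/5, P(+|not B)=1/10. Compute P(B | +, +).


After test 1: P(+) = 9/10*3/13 + 2/5*10/13 = 67/130
P(B|+) = (27/130)/(67/130) = 27/67
After test 2 (use post1 as new prior): P(+) = 4/5*27/67 + 1/10*40/67 = 128/335
P(B|+,+) = (108/335)/(128/335) = 27/32

27/32


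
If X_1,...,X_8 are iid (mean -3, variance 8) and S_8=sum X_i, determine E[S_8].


E[S_n] = n*E[X_1] = 8*-3 = -24

-24


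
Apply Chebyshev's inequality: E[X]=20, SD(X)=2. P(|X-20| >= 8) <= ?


k = 8/2 = 4
Chebyshev: P(|X-mu| >= k*sigma) <= 1/k^2 = 1/4^2 = 1/16

1/16


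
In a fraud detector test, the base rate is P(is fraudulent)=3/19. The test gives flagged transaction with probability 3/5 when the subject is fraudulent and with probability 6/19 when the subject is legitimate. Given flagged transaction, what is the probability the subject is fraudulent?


P(A) = P(A|B)P(B) + P(A|B')P(B') = 3/5*3/19 + 6/19*16/19 = 651/1805
P(B|A) = P(A|B)P(B)/P(A) = (9/95)/(651/1805) = 57/217

57/217


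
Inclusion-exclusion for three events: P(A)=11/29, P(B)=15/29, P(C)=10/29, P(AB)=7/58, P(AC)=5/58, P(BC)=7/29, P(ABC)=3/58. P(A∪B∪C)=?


P(A∪B∪C) = P(A)+P(B)+P(C) - P(AB)-P(AC)-P(BC) + P(ABC)
= 11/29+15/29+10/29 - 7/58-5/58-7/29 + 3/58
= 49/58

49/58


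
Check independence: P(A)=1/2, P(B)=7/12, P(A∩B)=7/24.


P(A)*P(B) = 1/2*7/12 = 7/24
P(A∩B) = 7/24, which equals P(A)P(B), so independent

Yes, A and B are independent


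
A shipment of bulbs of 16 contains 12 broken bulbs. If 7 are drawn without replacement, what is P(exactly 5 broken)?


P(X=5) = C(12,5)*C(4,2) / C(16,7)
= 792*6 / 11440
= 4752/11440 = 27/65

27/65


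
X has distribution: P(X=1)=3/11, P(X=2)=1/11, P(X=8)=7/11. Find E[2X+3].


E[2X+3] = sum(g(x)*P(x))
= 5*3/11 + 7*1/11 + 19*7/11
= 155/11

155/11


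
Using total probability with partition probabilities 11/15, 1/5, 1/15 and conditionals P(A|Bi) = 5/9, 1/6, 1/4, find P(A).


P(A) = P(A|B1)P(B1) + P(A|B2)P(B2) + P(A|B3)P(B3)
= 5/9*11/15 + 1/6*1/5 + 1/4*1/15
= 11/27 + 1/30 + 1/60 = 247/540

247/540


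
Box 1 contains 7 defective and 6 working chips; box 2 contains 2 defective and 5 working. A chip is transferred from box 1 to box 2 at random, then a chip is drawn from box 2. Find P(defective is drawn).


P(transfer defective) = 7/13; P(transfer working) = 6/13
If defective transferred: Urn II has 3 defective of 8, so P(defective|defective moved) = 3/8
If working transferred: Urn II has 2 defective of 8, so P(defective|working moved) = 1/4
By total probability: P(defective) = 7/13*3/8 + 6/13*1/4 = 33/104

33/104


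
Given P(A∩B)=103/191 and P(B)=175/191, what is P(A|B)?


P(A|B) = P(A∩B)/P(B) = (103/191)/(175/191) = 103/175

103/175


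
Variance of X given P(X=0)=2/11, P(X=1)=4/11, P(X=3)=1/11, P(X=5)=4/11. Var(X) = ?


E[X] = 27/11, E[X^2] = 113/11
Var(X) = E[X^2] - (E[X])^2 = 113/11 - (27/11)^2 = 514/121

514/121


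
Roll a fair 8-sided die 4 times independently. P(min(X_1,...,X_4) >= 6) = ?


P(min >= 6) = P(all X_i >= 6) = (P(X_1 >= 6))^4
= (3/8)^4 = 81/4096

81/4096


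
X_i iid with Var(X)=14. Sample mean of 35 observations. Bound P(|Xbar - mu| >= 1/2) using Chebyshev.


Var(Xbar) = Var(X)/n = 14/35
Chebyshev: P(|Xbar-mu| >= 1/2) <= Var(Xbar)/(1/2)^2 = (2/5)/(1/4) = 8/5
Bound exceeds 1, so trivial bound: 1

1


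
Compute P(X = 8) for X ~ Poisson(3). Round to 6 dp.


P(X=8) = e^(-3) * 3^8 / 8!
≈ 0.04978706837 * 6561 / 40320
≈ 0.008102

0.008102


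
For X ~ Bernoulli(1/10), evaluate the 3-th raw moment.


For Bernoulli: X in {0,1}
E[X^3] = 0^3*(1-1/10) + 1^3*1/10 = 1/10

1/10


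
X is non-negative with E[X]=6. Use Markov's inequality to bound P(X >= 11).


Markov: P(X >= a) <= E[X]/a
P(X >= 11) <= 6/11

6/11


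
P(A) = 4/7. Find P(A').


P(A') = 1 - P(A) = 1 - 4/7 = 3/7

3/7


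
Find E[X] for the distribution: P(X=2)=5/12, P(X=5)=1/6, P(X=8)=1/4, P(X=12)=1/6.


E[X] = sum(x * P(x))
= 2*5/12 + 5*1/6 + 8*1/4 + 12*1/6
= 17/3

17/3


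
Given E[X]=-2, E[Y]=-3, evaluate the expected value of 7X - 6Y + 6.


E[7X - 6Y + 6] = 7*E[X] - 6*E[Y] + 6
= (7)*(-2) + (-6)*(-3) + (6)
= -14 + 18 + 6 = 10

10


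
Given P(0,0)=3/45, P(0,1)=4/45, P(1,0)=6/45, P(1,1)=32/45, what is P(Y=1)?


P(Y=1) = P(0,1)+P(1,1) = 4/45 + 32/45 = 36/45 = 4/5

4/5


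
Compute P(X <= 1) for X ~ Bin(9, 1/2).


P(X<=1) = P(X=0) + P(X=1)
= 1/512 + 9/512
= 5/256

5/256


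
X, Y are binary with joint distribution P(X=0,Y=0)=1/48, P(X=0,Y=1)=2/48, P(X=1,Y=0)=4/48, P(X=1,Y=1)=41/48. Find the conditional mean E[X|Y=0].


P(Y=0) = 5/48
E[X|Y=0] = (0*1 + 1*4)/5 = 4/5

4/5


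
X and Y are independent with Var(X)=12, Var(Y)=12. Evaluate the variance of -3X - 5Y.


Independence => Cov(X,Y)=0
Var(-3X - 5Y) = (-3)^2*Var(X) + (-5)^2*Var(Y)
= 9*12 + 25*12 = 408

408


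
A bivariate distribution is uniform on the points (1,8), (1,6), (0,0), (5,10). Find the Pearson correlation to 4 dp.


Cov(X,Y) = 5.5000, Var(X) = 3.6875, Var(Y) = 14.0000
rho = Cov/(sqrt(VarX)*sqrt(VarY)) = 0.7655

0.7655


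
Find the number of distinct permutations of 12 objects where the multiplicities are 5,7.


12! = 479001600
Denominator: 5!=120 * 7!=5040
Coefficient = 479001600 / 604800 = 792

792


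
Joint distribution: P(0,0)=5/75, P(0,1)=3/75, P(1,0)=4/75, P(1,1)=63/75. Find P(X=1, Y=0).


Read from table: P(X=1, Y=0) = 4/75

4/75


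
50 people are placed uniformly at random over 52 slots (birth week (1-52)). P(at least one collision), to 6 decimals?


P(all different) = prod((52-i)/52 for i=0..49) = 0.000000
P(at least one match) = 1 - 0.000000 = 1.000000

1.000000


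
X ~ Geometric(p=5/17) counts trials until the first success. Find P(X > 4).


P(X > 4) = P(first 4 trials all fail) = (1-p)^4 = (12/17)^4 = 20736/83521

20736/83521


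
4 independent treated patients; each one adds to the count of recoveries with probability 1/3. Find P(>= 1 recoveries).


P(at least one) = 1 - P(none)
P(none) = (1 - 1/3)^4 = (2/3)^4 = 16/81
P(at least one) = 1 - 16/81 = 65/81

65/81


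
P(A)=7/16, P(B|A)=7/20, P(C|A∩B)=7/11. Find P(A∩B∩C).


P(A∩B∩C) = P(A) * P(B|A) * P(C|A∩B)
= 7/16 * 7/20 * 7/11
= 49/320 * 7/11 = 343/3520

343/3520


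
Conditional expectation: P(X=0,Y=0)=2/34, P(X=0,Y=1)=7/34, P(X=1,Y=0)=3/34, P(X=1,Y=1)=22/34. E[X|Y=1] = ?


P(Y=1) = 29/34
E[X|Y=1] = (0*7 + 1*22)/29 = 22/29

22/29


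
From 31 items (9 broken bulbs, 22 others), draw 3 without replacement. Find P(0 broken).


P(X=0) = C(9,0)*C(22,3) / C(31,3)
= 1*1540 / 4495
= 1540/4495 = 308/899

308/899


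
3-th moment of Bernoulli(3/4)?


For Bernoulli: X in {0,1}
E[X^3] = 0^3*(1-3/4) + 1^3*3/4 = 3/4

3/4


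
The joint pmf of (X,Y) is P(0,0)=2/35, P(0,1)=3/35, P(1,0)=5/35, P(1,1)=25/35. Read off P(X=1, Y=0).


Read from table: P(X=1, Y=0) = 5/35 = 1/7

1/7


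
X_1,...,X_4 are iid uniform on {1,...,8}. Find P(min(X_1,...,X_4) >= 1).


P(min >= 1) = P(all X_i >= 1) = (P(X_1 >= 1))^4
= (8/8)^4 = 1^4 = 1

1


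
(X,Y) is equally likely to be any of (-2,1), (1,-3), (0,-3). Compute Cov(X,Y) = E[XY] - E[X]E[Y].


E[X]=-1/3, E[Y]=-5/3, E[XY]=-5/3
Cov(X,Y) = E[XY] - E[X]E[Y] = -5/3 + 1/3*-5/3 = -20/9

-20/9


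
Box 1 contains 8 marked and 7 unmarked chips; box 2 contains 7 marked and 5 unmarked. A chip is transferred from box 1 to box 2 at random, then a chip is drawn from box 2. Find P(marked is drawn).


P(transfer marked) = 8/15; P(transfer unmarked) = 7/15
If marked transferred: Urn II has 8 marked of 13, so P(marked|marked moved) = 8/13
If unmarked transferred: Urn II has 7 marked of 13, so P(marked|unmarked moved) = 7/13
By total probability: P(marked) = 8/15*8/13 + 7/15*7/13 = 113/195

113/195


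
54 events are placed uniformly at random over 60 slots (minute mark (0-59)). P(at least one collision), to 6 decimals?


P(all different) = prod((60-i)/60 for i=0..53) = 0.000000
P(at least one match) = 1 - 0.000000 = 1.000000

1.000000


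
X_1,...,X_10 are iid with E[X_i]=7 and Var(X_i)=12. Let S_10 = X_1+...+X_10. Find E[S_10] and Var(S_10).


E[S_n] = n*mu = 10*7 = 70
Var(S_n) = n*sigma^2 = 10*12 = 120

E[S_10]=70, Var(S_10)=120


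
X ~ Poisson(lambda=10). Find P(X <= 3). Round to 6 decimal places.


P(X<=3) = e^(-10)*10^0/0! + e^(-10)*10^1/1! + e^(-10)*10^2/2! + e^(-10)*10^3/3!
≈ 0.0000453999 + 0.0004539993 + 0.0022699965 + 0.0075666550
= 0.0103360507
≈ 0.010336

0.010336


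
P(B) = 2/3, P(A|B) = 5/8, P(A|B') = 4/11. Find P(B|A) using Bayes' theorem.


P(A) = P(A|B)P(B) + P(A|B')P(B') = 5/8*2/3 + 4/11*1/3 = 71/132
P(B|A) = P(A|B)P(B)/P(A) = (5/12)/(71/132) = 55/71

55/71


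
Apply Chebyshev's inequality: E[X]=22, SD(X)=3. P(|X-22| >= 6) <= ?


k = 6/3 = 2
Chebyshev: P(|X-mu| >= k*sigma) <= 1/k^2 = 1/2^2 = 1/4

1/4


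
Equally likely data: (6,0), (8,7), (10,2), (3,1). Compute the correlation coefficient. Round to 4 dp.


Cov(X,Y) = 2.8750, Var(X) = 6.6875, Var(Y) = 7.2500
rho = Cov/(sqrt(VarX)*sqrt(VarY)) = 0.4129

0.4129


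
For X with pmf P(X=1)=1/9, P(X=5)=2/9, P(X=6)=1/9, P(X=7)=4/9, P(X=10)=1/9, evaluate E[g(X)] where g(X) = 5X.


E[5X] = sum(g(x)*P(x))
= 5*1/9 + 25*2/9 + 30*1/9 + 35*4/9 + 50*1/9
= 275/9

275/9


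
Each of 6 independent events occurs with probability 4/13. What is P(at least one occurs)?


P(at least one) = 1 - P(none)
P(none) = (1 - 4/13)^6 = (9/13)^6 = 531441/4826809
P(at least one) = 1 - 531441/4826809 = 4295368/4826809

4295368/4826809


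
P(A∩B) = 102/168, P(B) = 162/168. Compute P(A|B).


P(A|B) = P(A∩B)/P(B) = (102/168)/(162/168) = 102/162 = 17/27

17/27


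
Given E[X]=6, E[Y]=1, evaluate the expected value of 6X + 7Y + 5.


E[6X + 7Y + 5] = 6*E[X] + 7*E[Y] + 5
= (6)*(6) + (7)*(1) + (5)
= 36 + 7 + 5 = 48

48


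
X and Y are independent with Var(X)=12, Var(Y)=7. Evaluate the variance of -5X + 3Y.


Independence => Cov(X,Y)=0
Var(-5X + 3Y) = (-5)^2*Var(X) + 3^2*Var(Y)
= 25*12 + 9*7 = 363

363


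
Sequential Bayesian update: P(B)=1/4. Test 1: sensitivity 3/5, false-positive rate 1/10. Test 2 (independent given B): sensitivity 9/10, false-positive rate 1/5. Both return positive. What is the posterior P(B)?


After test 1: P(+) = 3/5*1/4 + 1/10*3/4 = 9/40
P(B|+) = (3/20)/(9/40) = 2/3
After test 2 (use post1 as new prior): P(+) = 9/10*2/3 + 1/5*1/3 = 2/3
P(B|+,+) = (3/5)/(2/3) = 9/10

9/10


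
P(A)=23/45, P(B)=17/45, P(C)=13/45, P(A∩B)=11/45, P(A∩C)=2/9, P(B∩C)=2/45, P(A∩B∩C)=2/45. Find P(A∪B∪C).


P(A∪B∪C) = P(A)+P(B)+P(C) - P(AB)-P(AC)-P(BC) + P(ABC)
= 23/45+17/45+13/45 - 11/45-2/9-2/45 + 2/45
= 32/45

32/45


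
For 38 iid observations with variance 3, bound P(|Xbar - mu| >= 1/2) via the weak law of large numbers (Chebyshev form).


Var(Xbar) = Var(X)/n = 3/38
Chebyshev: P(|Xbar-mu| >= 1/2) <= Var(Xbar)/(1/2)^2 = (3/38)/(1/4) = 6/19

6/19


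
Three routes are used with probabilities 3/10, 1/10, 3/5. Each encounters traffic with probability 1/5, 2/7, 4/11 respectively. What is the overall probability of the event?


P(A) = P(A|B1)P(B1) + P(A|B2)P(B2) + P(A|B3)P(B3)
= 1/5*3/10 + 2/7*1/10 + 4/11*3/5
= 3/50 + 1/35 + 12/55 = 1181/3850

1181/3850


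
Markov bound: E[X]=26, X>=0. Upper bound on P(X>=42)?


Markov: P(X >= a) <= E[X]/a
P(X >= 42) <= 26/42 = 13/21

13/21


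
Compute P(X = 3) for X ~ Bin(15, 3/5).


P(X=3) = C(15,3) * p^3 * (1-p)^12
= 455 * 27/125 * 4096/244140625
= 10063872/6103515625

10063872/6103515625


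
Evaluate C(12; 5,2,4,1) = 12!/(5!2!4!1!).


12! = 479001600
Denominator: 5!=120 * 2!=2 * 4!=24 * 1!=1
Coefficient = 479001600 / 5760 = 83160

83160


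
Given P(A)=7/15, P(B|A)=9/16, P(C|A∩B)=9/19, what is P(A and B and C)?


P(A∩B∩C) = P(A) * P(B|A) * P(C|A∩B)
= 7/15 * 9/16 * 9/19
= 21/80 * 9/19 = 189/1520

189/1520


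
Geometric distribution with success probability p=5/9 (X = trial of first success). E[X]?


For geometric (trials until first success), E[X] = 1/p = 1/(5/9) = 9/5

9/5


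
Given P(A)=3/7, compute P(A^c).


P(A') = 1 - P(A) = 1 - 3/7 = 4/7

4/7


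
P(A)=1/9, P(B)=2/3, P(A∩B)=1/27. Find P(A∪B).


P(A∪B) = P(A) + P(B) - P(A∩B)
= 1/9 + 2/3 - 1/27 = 20/27

20/27


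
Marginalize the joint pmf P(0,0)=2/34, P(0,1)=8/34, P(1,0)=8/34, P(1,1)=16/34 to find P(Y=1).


P(Y=1) = P(0,1)+P(1,1) = 8/34 + 16/34 = 24/34 = 12/17

12/17


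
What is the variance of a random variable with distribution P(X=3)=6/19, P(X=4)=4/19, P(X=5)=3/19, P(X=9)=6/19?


E[X] = 103/19, E[X^2] = 679/19
Var(X) = E[X^2] - (E[X])^2 = 679/19 - (103/19)^2 = 2292/361

2292/361


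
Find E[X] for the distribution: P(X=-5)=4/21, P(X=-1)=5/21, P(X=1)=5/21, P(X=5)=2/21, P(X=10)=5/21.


E[X] = sum(x * P(x))
= -5*4/21 - 1*5/21 + 1*5/21 + 5*2/21 + 10*5/21
= 40/21

40/21


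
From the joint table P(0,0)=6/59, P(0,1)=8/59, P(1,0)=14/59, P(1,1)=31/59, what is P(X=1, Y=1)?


Read from table: P(X=1, Y=1) = 31/59

31/59


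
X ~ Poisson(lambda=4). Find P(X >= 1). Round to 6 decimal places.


P(X>=1) = 1 - P(X<=0) = 1 - (e^(-4)*4^0/0!)
≈ 1 - 0.0183156389 = 0.9816843611
≈ 0.981684

0.981684


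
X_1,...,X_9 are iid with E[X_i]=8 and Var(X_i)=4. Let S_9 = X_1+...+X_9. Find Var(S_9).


By independence, Var(S_n) = n*Var(X_1) = 9*4 = 36

36


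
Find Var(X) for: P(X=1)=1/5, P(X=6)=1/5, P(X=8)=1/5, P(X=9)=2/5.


E[X] = 33/5, E[X^2] = 263/5
Var(X) = E[X^2] - (E[X])^2 = 263/5 - (33/5)^2 = 226/25

226/25


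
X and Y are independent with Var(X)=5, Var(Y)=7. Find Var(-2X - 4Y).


Independence => Cov(X,Y)=0
Var(-2X - 4Y) = (-2)^2*Var(X) + (-4)^2*Var(Y)
= 4*5 + 16*7 = 132

132


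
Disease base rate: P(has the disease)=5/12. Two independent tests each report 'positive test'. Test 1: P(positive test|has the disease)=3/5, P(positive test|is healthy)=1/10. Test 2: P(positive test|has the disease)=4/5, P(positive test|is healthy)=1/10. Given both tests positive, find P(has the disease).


After test 1: P(+) = 3/5*5/12 + 1/10*7/12 = 37/120
P(B|+) = (1/4)/(37/120) = 30/37
After test 2 (use post1 as new prior): P(+) = 4/5*30/37 + 1/10*7/37 = 247/370
P(B|+,+) = (24/37)/(247/370) = 240/247

240/247


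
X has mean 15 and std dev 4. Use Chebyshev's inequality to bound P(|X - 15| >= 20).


k = 20/4 = 5
Chebyshev: P(|X-mu| >= k*sigma) <= 1/k^2 = 1/5^2 = 1/25

1/25


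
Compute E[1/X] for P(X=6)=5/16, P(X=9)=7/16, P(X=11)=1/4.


E[1/X] = sum(g(x)*P(x))
= 1/6*5/16 + 1/9*7/16 + 1/11*1/4
= 391/3168

391/3168


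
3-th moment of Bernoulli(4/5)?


For Bernoulli: X in {0,1}
E[X^3] = 0^3*(1-4/5) + 1^3*4/5 = 4/5

4/5


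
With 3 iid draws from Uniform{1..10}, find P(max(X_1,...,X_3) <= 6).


P(max <= 6) = P(all X_i <= 6) = (P(X_1 <= 6))^3
= (6/10)^3 = (3/5)^3 = 27/125

27/125


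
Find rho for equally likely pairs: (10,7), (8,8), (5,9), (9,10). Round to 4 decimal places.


Cov(X,Y) = -0.7500, Var(X) = 3.5000, Var(Y) = 1.2500
rho = Cov/(sqrt(VarX)*sqrt(VarY)) = -0.3586

-0.3586


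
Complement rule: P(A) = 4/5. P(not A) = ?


P(A') = 1 - P(A) = 1 - 4/5 = 1/5

1/5


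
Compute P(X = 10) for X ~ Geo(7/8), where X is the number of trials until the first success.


P(X=10) = (1-p)^9 * p = (1/8)^9 * 7/8
= 1/134217728 * 7/8 = 7/1073741824

7/1073741824


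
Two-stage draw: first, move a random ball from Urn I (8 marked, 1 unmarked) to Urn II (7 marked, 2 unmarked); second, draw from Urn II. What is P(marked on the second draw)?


P(transfer marked) = 8/9; P(transfer unmarked) = 1/9
If marked transferred: Urn II has 8 marked of 10, so P(marked|marked moved) = 4/5
If unmarked transferred: Urn II has 7 marked of 10, so P(marked|unmarked moved) = 7/10
By total probability: P(marked) = 8/9*4/5 + 1/9*7/10 = 71/90

71/90


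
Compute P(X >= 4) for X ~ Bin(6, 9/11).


P(X>=4) = P(X=4) + P(X=5) + P(X=6)
= 393660/1771561 + 708588/1771561 + 531441/1771561
= 1633689/1771561

1633689/1771561


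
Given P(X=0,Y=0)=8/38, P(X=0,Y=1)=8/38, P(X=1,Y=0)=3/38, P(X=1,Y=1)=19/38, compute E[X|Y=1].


P(Y=1) = 27/38
E[X|Y=1] = (0*8 + 1*19)/27 = 19/27

19/27


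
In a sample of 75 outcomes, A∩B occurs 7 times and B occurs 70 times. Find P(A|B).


P(A|B) = P(A∩B)/P(B) = (7/75)/(70/75) = 7/70 = 1/10

1/10


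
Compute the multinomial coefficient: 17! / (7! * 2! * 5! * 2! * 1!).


17! = 355687428096000
Denominator: 7!=5040 * 2!=2 * 5!=120 * 2!=2 * 1!=1
Coefficient = 355687428096000 / 2419200 = 147026880

147026880


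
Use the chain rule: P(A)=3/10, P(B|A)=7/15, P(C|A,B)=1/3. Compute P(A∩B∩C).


P(A∩B∩C) = P(A) * P(B|A) * P(C|A∩B)
= 3/10 * 7/15 * 1/3
= 7/50 * 1/3 = 7/150

7/150


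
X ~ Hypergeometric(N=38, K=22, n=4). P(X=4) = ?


P(X=4) = C(22,4)*C(16,0) / C(38,4)
= 7315*1 / 73815
= 7315/73815 = 11/111

11/111


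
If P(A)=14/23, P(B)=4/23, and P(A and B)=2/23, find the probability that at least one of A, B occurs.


P(A∪B) = P(A) + P(B) - P(A∩B)
= 14/23 + 4/23 - 2/23 = 16/23

16/23


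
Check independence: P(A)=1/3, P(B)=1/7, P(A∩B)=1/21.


P(A)*P(B) = 1/3*1/7 = 1/21
P(A∩B) = 1/21, which equals P(A)P(B), so independent

Yes, A and B are independent


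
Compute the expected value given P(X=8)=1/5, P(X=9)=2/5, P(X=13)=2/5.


E[X] = sum(x * P(x))
= 8*1/5 + 9*2/5 + 13*2/5
= 52/5

52/5


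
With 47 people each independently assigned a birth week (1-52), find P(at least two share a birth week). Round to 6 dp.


P(all different) = prod((52-i)/52 for i=0..46) = 0.000000
P(at least one match) = 1 - 0.000000 = 1.000000

1.000000


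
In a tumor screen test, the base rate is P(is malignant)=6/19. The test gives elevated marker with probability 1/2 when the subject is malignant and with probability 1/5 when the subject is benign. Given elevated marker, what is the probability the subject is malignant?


P(A) = P(A|B)P(B) + P(A|B')P(B') = 1/2*6/19 + 1/5*13/19 = 28/95
P(B|A) = P(A|B)P(B)/P(A) = (3/19)/(28/95) = 15/28

15/28


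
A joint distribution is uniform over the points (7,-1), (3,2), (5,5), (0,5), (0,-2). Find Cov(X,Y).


E[X]=3, E[Y]=9/5, E[XY]=24/5
Cov(X,Y) = E[XY] - E[X]E[Y] = 24/5 - 3*9/5 = -3/5

-3/5


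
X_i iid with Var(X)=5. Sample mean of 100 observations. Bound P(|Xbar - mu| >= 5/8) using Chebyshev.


Var(Xbar) = Var(X)/n = 5/100
Chebyshev: P(|Xbar-mu| >= 5/8) <= Var(Xbar)/(5/8)^2 = (1/20)/(25/64) = 16/125

16/125


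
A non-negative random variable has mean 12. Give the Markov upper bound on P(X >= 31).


Markov: P(X >= a) <= E[X]/a
P(X >= 31) <= 12/31

12/31


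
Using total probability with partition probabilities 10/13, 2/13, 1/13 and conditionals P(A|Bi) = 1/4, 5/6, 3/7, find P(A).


P(A) = P(A|B1)P(B1) + P(A|B2)P(B2) + P(A|B3)P(B3)
= 1/4*10/13 + 5/6*2/13 + 3/7*1/13
= 5/26 + 5/39 + 3/91 = 193/546

193/546


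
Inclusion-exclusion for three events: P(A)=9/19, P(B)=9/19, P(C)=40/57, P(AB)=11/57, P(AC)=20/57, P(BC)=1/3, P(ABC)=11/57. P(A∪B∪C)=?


P(A∪B∪C) = P(A)+P(B)+P(C) - P(AB)-P(AC)-P(BC) + P(ABC)
= 9/19+9/19+40/57 - 11/57-20/57-1/3 + 11/57
= 55/57

55/57


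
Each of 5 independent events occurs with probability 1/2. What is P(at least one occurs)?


P(at least one) = 1 - P(none)
P(none) = (1 - 1/2)^5 = (1/2)^5 = 1/32
P(at least one) = 1 - 1/32 = 31/32

31/32


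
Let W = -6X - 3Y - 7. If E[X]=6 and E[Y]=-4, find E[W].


E[-6X - 3Y - 7] = -6*E[X] - 3*E[Y] - 7
= (-6)*(6) + (-3)*(-4) + (-7)
= -36 + 12 - 7 = -31

-31


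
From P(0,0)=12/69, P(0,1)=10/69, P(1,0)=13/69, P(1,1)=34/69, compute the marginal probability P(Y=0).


P(Y=0) = P(0,0)+P(1,0) = 12/69 + 13/69 = 25/69

25/69


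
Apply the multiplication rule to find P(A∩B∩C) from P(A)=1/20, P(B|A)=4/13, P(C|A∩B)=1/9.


P(A∩B∩C) = P(A) * P(B|A) * P(C|A∩B)
= 1/20 * 4/13 * 1/9
= 1/65 * 1/9 = 1/585

1/585


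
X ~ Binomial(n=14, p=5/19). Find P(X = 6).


P(X=6) = C(14,6) * p^6 * (1-p)^8
= 3003 * 15625/47045881 * 1475789056/16983563041
= 69246789612000000/799006685782884121

69246789612000000/799006685782884121


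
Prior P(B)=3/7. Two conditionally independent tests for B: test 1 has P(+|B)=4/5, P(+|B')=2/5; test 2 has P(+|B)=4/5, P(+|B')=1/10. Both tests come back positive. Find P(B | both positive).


After test 1: P(+) = 4/5*3/7 + 2/5*4/7 = 4/7
P(B|+) = (12/35)/(4/7) = 3/5
After test 2 (use post1 as new prior): P(+) = 4/5*3/5 + 1/10*2/5 = 13/25
P(B|+,+) = (12/25)/(13/25) = 12/13

12/13


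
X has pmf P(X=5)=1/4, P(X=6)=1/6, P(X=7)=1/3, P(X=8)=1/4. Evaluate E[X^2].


E[X^2] = sum(x^2 * P(x))
= 25*1/4 + 36*1/6 + 49*1/3 + 64*1/4
= 535/12

535/12


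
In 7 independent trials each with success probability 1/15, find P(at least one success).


P(at least one) = 1 - P(none)
P(none) = (1 - 1/15)^7 = (14/15)^7 = 105413504/170859375
P(at least one) = 1 - 105413504/170859375 = 65445871/170859375

65445871/170859375


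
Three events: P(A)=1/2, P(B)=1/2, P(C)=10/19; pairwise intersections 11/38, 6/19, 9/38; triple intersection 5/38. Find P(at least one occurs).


P(A∪B∪C) = P(A)+P(B)+P(C) - P(AB)-P(AC)-P(BC) + P(ABC)
= 1/2+1/2+10/19 - 11/38-6/19-9/38 + 5/38
= 31/38

31/38


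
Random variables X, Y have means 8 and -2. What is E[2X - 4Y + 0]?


E[2X - 4Y + 0] = 2*E[X] - 4*E[Y] + 0
= (2)*(8) + (-4)*(-2) + (0)
= 16 + 8 + 0 = 24

24


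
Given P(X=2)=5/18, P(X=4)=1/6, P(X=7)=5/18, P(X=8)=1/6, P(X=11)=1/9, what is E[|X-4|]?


E[|X-4|] = sum(g(x)*P(x))
= 2*5/18 + 0*1/6 + 3*5/18 + 4*1/6 + 7*1/9
= 17/6

17/6


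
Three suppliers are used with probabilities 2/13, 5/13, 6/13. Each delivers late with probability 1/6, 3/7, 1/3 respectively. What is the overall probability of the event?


P(A) = P(A|B1)P(B1) + P(A|B2)P(B2) + P(A|B3)P(B3)
= 1/6*2/13 + 3/7*5/13 + 1/3*6/13
= 1/39 + 15/91 + 2/13 = 94/273

94/273


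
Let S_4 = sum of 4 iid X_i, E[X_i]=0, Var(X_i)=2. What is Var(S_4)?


By independence, Var(S_n) = n*Var(X_1) = 4*2 = 8

8


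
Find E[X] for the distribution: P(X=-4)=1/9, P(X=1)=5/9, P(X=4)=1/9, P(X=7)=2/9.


E[X] = sum(x * P(x))
= -4*1/9 + 1*5/9 + 4*1/9 + 7*2/9
= 19/9

19/9


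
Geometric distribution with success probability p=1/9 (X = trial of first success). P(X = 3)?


P(X=3) = (1-p)^2 * p = (8/9)^2 * 1/9
= 64/81 * 1/9 = 64/729

64/729


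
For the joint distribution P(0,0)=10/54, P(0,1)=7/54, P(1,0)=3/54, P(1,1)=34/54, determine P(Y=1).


P(Y=1) = P(0,1)+P(1,1) = 7/54 + 34/54 = 41/54

41/54


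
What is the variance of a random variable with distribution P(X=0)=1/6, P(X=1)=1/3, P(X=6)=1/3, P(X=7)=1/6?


E[X] = 7/2, E[X^2] = 41/2
Var(X) = E[X^2] - (E[X])^2 = 41/2 - (7/2)^2 = 33/4

33/4


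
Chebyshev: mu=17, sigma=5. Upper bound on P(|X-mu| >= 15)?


k = 15/5 = 3
Chebyshev: P(|X-mu| >= k*sigma) <= 1/k^2 = 1/3^2 = 1/9

1/9


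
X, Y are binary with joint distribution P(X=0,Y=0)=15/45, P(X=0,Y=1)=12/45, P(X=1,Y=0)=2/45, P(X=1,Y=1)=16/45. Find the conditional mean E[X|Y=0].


P(Y=0) = 17/45
E[X|Y=0] = (0*15 + 1*2)/17 = 2/17

2/17


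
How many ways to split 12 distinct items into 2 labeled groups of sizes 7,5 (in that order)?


12! = 479001600
Denominator: 7!=5040 * 5!=120
Coefficient = 479001600 / 604800 = 792

792


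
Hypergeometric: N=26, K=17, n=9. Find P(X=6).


P(X=6) = C(17,6)*C(9,3) / C(26,9)
= 12376*84 / 3124550
= 1039584/3124550 = 39984/120175

39984/120175


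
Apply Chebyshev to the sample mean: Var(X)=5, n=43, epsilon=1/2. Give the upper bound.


Var(Xbar) = Var(X)/n = 5/43
Chebyshev: P(|Xbar-mu| >= 1/2) <= Var(Xbar)/(1/2)^2 = (5/43)/(1/4) = 20/43

20/43


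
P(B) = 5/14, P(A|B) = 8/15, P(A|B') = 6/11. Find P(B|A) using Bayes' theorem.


P(A) = P(A|B)P(B) + P(A|B')P(B') = 8/15*5/14 + 6/11*9/14 = 125/231
P(B|A) = P(A|B)P(B)/P(A) = (4/21)/(125/231) = 44/125

44/125


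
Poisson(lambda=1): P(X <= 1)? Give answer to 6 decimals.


P(X<=1) = e^(-1)*1^0/0! + e^(-1)*1^1/1!
≈ 0.3678794412 + 0.3678794412
= 0.7357588824
≈ 0.735759

0.735759


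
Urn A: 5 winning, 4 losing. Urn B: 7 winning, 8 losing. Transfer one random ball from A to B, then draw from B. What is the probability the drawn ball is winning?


P(transfer winning) = 5/9; P(transfer losing) = 4/9
If winning transferred: Urn II has 8 winning of 16, so P(winning|winning moved) = 1/2
If losing transferred: Urn II has 7 winning of 16, so P(winning|losing moved) = 7/16
By total probability: P(winning) = 5/9*1/2 + 4/9*7/16 = 17/36

17/36


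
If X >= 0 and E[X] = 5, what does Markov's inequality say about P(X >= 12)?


Markov: P(X >= a) <= E[X]/a
P(X >= 12) <= 5/12

5/12


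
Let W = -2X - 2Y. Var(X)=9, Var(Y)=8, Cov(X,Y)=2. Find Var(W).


Var(-2X - 2Y) = (-2)^2*Var(X) + (-2)^2*Var(Y) + 2*(-2)*(-2)*Cov(X,Y)
= 4*9 + 4*8 + 8*2
= 36 + 32 + 16 = 84

84


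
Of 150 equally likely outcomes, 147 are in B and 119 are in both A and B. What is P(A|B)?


P(A|B) = P(A∩B)/P(B) = (119/150)/(147/150) = 119/147 = 17/21

17/21


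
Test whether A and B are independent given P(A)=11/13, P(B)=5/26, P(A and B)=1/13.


P(A)*P(B) = 11/13*5/26 = 55/338
P(A∩B) = 1/13 != 55/338, so not independent

No, A and B are not independent


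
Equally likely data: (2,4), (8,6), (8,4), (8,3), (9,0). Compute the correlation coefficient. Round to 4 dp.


Cov(X,Y) = -1.4000, Var(X) = 6.4000, Var(Y) = 3.8400
rho = Cov/(sqrt(VarX)*sqrt(VarY)) = -0.2824

-0.2824


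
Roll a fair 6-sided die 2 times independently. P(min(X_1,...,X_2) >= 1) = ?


P(min >= 1) = P(all X_i >= 1) = (P(X_1 >= 1))^2
= (6/6)^2 = 1^2 = 1

1


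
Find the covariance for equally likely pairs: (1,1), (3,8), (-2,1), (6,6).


E[X]=2, E[Y]=4, E[XY]=59/4
Cov(X,Y) = E[XY] - E[X]E[Y] = 59/4 - 2*4 = 27/4

27/4


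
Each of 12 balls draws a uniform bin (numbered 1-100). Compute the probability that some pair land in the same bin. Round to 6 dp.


P(all different) = prod((100-i)/100 for i=0..11) = 0.503153
P(at least one match) = 1 - 0.503153 = 0.496847

0.496847


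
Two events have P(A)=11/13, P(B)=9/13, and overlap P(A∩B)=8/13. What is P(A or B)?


P(A∪B) = P(A) + P(B) - P(A∩B)
= 11/13 + 9/13 - 8/13 = 12/13

12/13


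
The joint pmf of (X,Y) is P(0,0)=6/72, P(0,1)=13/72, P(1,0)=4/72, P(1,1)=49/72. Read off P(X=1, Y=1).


Read from table: P(X=1, Y=1) = 49/72

49/72


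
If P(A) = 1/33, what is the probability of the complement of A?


P(A') = 1 - P(A) = 1 - 1/33 = 32/33

32/33


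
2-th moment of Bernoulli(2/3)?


For Bernoulli: X in {0,1}
E[X^2] = 0^2*(1-2/3) + 1^2*2/3 = 2/3

2/3


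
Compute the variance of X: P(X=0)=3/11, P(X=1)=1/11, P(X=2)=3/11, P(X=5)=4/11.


E[X] = 27/11, E[X^2] = 113/11
Var(X) = E[X^2] - (E[X])^2 = 113/11 - (27/11)^2 = 514/121

514/121


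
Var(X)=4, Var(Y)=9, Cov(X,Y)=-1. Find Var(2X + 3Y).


Var(2X + 3Y) = 2^2*Var(X) + 3^2*Var(Y) + 2*2*3*Cov(X,Y)
= 4*4 + 9*9 + 12*(-1)
= 16 + 81 - 12 = 85

85


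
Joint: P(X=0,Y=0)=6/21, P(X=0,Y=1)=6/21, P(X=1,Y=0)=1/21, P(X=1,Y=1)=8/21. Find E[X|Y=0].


P(Y=0) = 7/21
E[X|Y=0] = (0*6 + 1*1)/7 = 1/7

1/7


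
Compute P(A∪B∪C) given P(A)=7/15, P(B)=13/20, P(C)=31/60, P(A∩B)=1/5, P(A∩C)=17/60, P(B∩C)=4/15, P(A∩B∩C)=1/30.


P(A∪B∪C) = P(A)+P(B)+P(C) - P(AB)-P(AC)-P(BC) + P(ABC)
= 7/15+13/20+31/60 - 1/5-17/60-4/15 + 1/30
= 11/12

11/12


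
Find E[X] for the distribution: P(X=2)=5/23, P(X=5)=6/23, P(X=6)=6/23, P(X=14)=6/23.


E[X] = sum(x * P(x))
= 2*5/23 + 5*6/23 + 6*6/23 + 14*6/23
= 160/23

160/23


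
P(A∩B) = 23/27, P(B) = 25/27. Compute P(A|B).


P(A|B) = P(A∩B)/P(B) = (23/27)/(25/27) = 23/25

23/25


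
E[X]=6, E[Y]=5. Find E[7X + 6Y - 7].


E[7X + 6Y - 7] = 7*E[X] + 6*E[Y] - 7
= (7)*(6) + (6)*(5) + (-7)
= 42 + 30 - 7 = 65

65


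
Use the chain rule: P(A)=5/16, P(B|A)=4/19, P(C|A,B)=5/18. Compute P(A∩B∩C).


P(A∩B∩C) = P(A) * P(B|A) * P(C|A∩B)
= 5/16 * 4/19 * 5/18
= 5/76 * 5/18 = 25/1368

25/1368


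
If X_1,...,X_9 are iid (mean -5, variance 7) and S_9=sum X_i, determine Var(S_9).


By independence, Var(S_n) = n*Var(X_1) = 9*7 = 63

63


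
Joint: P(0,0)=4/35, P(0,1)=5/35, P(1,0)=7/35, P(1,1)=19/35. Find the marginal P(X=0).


P(X=0) = P(0,0)+P(0,1) = 4/35 + 5/35 = 9/35

9/35


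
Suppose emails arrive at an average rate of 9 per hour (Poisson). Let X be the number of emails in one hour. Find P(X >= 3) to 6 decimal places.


P(X>=3) = 1 - P(X<=2) = 1 - (e^(-9)*9^0/0! + e^(-9)*9^1/1! + e^(-9)*9^2/2!)
≈ 1 - (0.0001234098 + 0.0011106882 + 0.0049980971)
= 1 - 0.0062321951 = 0.9937678049
≈ 0.993768

0.993768


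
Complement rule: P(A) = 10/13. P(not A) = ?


P(A') = 1 - P(A) = 1 - 10/13 = 3/13

3/13


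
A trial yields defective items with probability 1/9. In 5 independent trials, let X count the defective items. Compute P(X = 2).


P(X=2) = C(5,2) * p^2 * (1-p)^3
= 10 * 1/81 * 512/729
= 5120/59049

5120/59049


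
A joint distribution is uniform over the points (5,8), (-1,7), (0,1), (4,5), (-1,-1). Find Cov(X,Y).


E[X]=7/5, E[Y]=4, E[XY]=54/5
Cov(X,Y) = E[XY] - E[X]E[Y] = 54/5 - 7/5*4 = 26/5

26/5


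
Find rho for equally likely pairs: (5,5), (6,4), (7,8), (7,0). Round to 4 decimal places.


Cov(X,Y) = -0.3125, Var(X) = 0.6875, Var(Y) = 8.1875
rho = Cov/(sqrt(VarX)*sqrt(VarY)) = -0.1317

-0.1317


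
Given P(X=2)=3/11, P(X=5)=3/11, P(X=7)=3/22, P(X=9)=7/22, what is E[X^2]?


E[X^2] = sum(g(x)*P(x))
= 4*3/11 + 25*3/11 + 49*3/22 + 81*7/22
= 444/11

444/11


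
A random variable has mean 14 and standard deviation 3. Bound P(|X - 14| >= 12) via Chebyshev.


k = 12/3 = 4
Chebyshev: P(|X-mu| >= k*sigma) <= 1/k^2 = 1/4^2 = 1/16

1/16


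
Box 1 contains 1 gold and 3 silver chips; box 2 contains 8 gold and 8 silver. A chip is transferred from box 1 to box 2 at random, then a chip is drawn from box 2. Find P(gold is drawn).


P(transfer gold) = 1/4; P(transfer silver) = 3/4
If gold transferred: Urn II has 9 gold of 17, so P(gold|gold moved) = 9/17
If silver transferred: Urn II has 8 gold of 17, so P(gold|silver moved) = 8/17
By total probability: P(gold) = 1/4*9/17 + 3/4*8/17 = 33/68

33/68


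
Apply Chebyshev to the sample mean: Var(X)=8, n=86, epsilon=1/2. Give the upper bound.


Var(Xbar) = Var(X)/n = 8/86
Chebyshev: P(|Xbar-mu| >= 1/2) <= Var(Xbar)/(1/2)^2 = (4/43)/(1/4) = 16/43

16/43


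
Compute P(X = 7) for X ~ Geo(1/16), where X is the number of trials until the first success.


P(X=7) = (1-p)^6 * p = (15/16)^6 * 1/16
= 11390625/16777216 * 1/16 = 11390625/268435456

11390625/268435456


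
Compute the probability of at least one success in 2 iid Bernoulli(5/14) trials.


P(at least one) = 1 - P(none)
P(none) = (1 - 5/14)^2 = (9/14)^2 = 81/196
P(at least one) = 1 - 81/196 = 115/196

115/196


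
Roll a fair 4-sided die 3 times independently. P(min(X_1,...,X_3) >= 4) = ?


P(min >= 4) = P(all X_i >= 4) = (P(X_1 >= 4))^3
= (1/4)^3 = 1/64

1/64


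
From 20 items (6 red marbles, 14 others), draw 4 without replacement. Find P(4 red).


P(X=4) = C(6,4)*C(14,0) / C(20,4)
= 15*1 / 4845
= 15/4845 = 1/323

1/323


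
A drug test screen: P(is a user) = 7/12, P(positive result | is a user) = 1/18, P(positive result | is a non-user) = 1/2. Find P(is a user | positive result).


P(A) = P(A|B)P(B) + P(A|B')P(B') = 1/18*7/12 + 1/2*5/12 = 13/54
P(B|A) = P(A|B)P(B)/P(A) = (7/216)/(13/54) = 7/52

7/52


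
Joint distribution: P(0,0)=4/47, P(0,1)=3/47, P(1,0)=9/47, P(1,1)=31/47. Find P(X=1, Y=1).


Read from table: P(X=1, Y=1) = 31/47

31/47
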